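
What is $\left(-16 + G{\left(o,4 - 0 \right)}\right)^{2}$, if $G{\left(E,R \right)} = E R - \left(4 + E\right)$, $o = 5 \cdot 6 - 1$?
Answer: $4489$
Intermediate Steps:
$o = 29$ ($o = 30 - 1 = 29$)
$G{\left(E,R \right)} = -4 - E + E R$
$\left(-16 + G{\left(o,4 - 0 \right)}\right)^{2} = \left(-16 - \left(33 - 29 \left(4 - 0\right)\right)\right)^{2} = \left(-16 - \left(33 - 29 \left(4 + 0\right)\right)\right)^{2} = \left(-16 - -83\right)^{2} = \left(-16 + 83\right)^{2} = 67^{2} = 4489$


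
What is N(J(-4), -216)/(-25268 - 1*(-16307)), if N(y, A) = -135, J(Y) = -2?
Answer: 45/2987 ≈ 0.015065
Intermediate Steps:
N(J(-4), -216)/(-25268 - 1*(-16307)) = -135/(-25268 - 1*(-16307)) = -135/(-25268 + 16307) = -135/(-8961) = -135*(-1/8961) = 45/2987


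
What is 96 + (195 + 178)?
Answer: 469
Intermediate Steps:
96 + (195 + 178) = 96 + 373 = 469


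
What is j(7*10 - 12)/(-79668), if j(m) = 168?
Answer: -14/6639 ≈ -0.0021088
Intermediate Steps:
j(7*10 - 12)/(-79668) = 168/(-79668) = 168*(-1/79668) = -14/6639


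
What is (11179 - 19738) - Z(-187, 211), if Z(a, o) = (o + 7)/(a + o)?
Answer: -102817/12 ≈ -8568.1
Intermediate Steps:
Z(a, o) = (7 + o)/(a + o)
(11179 - 19738) - Z(-187, 211) = (11179 - 19738) - (7 + 211)/(-187 + 211) = -8559 - 218/24 = -8559 - 1*109/12 = -8559 - 109/12 = -102817/12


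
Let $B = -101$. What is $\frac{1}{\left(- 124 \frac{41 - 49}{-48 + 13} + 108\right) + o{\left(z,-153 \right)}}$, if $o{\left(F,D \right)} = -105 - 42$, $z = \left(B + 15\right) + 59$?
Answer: $- \frac{35}{2357} \approx -0.014849$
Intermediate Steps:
$z = -27$ ($z = \left(-101 + 15\right) + 59 = -86 + 59 = -27$)
$o{\left(F,D \right)} = -147$
$\frac{1}{\left(- 124 \frac{41 - 49}{-48 + 13} + 108\right) + o{\left(z,-153 \right)}} = \frac{1}{\left(- 124 \frac{41 - 49}{-48 + 13} + 108\right) - 147} = \frac{1}{\left(- 124 \left(- \frac{8}{-35}\right) + 108\right) - 147} = \frac{1}{\left(- 124 \left(\left(-8\right) \left(- \frac{1}{35}\right)\right) + 108\right) - 147} = \frac{1}{\left(\left(-124\right) \frac{8}{35} + 108\right) - 147} = \frac{1}{\left(- \frac{992}{35} + 108\right) - 147} = \frac{1}{\frac{2788}{35} - 147} = \frac{1}{- \frac{2357}{35}} = - \frac{35}{2357}$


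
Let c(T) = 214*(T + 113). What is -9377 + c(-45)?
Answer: 5175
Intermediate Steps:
c(T) = 24182 + 214*T (c(T) = 214*(113 + T) = 24182 + 214*T)
-9377 + c(-45) = -9377 + (24182 + 214*(-45)) = -9377 + (24182 - 9630) = -9377 + 14552 = 5175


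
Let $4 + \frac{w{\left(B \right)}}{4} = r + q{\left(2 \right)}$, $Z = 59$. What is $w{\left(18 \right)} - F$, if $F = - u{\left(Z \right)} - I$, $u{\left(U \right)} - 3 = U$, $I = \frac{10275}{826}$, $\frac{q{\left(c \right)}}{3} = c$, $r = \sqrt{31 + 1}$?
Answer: $\frac{68095}{826} + 16 \sqrt{2} \approx 105.07$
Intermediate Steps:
$r = 4 \sqrt{2}$ ($r = \sqrt{32} = 4 \sqrt{2} \approx 5.6569$)
$q{\left(c \right)} = 3 c$
$I = \frac{10275}{826}$ ($I = 10275 \cdot \frac{1}{826} = \frac{10275}{826} \approx 12.439$)
$u{\left(U \right)} = 3 + U$
$w{\left(B \right)} = 8 + 16 \sqrt{2}$ ($w{\left(B \right)} = -16 + 4 \left(4 \sqrt{2} + 3 \cdot 2\right) = -16 + 4 \left(4 \sqrt{2} + 6\right) = -16 + 4 \left(6 + 4 \sqrt{2}\right) = -16 + \left(24 + 16 \sqrt{2}\right) = 8 + 16 \sqrt{2}$)
$F = - \frac{61487}{826}$ ($F = - (3 + 59) - \frac{10275}{826} = \left(-1\right) 62 - \frac{10275}{826} = -62 - \frac{10275}{826} = - \frac{61487}{826} \approx -74.439$)
$w{\left(18 \right)} - F = \left(8 + 16 \sqrt{2}\right) - - \frac{61487}{826} = \left(8 + 16 \sqrt{2}\right) + \frac{61487}{826} = \frac{68095}{826} + 16 \sqrt{2}$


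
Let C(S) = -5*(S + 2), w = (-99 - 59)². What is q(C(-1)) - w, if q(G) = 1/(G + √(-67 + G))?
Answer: -2421513/97 - 6*I*√2/97 ≈ -24964.0 - 0.087477*I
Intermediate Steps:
w = 24964 (w = (-158)² = 24964)
C(S) = -10 - 5*S (C(S) = -5*(2 + S) = -10 - 5*S)
q(C(-1)) - w = 1/((-10 - 5*(-1)) + √(-67 + (-10 - 5*(-1)))) - 1*24964 = 1/((-10 + 5) + √(-67 + (-10 + 5))) - 24964 = 1/(-5 + √(-67 - 5)) - 24964 = 1/(-5 + √(-72)) - 24964 = 1/(-5 + 6*I*√2) - 24964 = -24964 + 1/(-5 + 6*I*√2)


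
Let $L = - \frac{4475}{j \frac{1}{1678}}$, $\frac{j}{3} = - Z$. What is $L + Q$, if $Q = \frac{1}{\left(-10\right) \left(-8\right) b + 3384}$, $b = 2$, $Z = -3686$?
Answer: $- \frac{13306031071}{19594776} \approx -679.06$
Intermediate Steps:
$j = 11058$ ($j = 3 \left(\left(-1\right) \left(-3686\right)\right) = 3 \cdot 3686 = 11058$)
$Q = \frac{1}{3544}$ ($Q = \frac{1}{\left(-10\right) \left(-8\right) 2 + 3384} = \frac{1}{80 \cdot 2 + 3384} = \frac{1}{160 + 3384} = \frac{1}{3544} \approx 0.00028217$)
$L = - \frac{3754525}{5529}$ ($L = - \frac{4475}{11058 \cdot \frac{1}{1678}} = - \frac{4475}{\frac{5529}{839}} = \left(-4475\right) \frac{839}{5529} = - \frac{3754525}{5529} \approx -679.06$)
$L + Q = - \frac{3754525}{5529} + \frac{1}{3544} = - \frac{13306031071}{19594776}$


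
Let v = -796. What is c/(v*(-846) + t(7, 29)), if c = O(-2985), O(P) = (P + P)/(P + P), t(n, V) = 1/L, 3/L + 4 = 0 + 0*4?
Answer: 3/2020244 ≈ 1.4850e-6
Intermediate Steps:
L = -3/4 (L = 3/(-4 + (0 + 0*4)) = 3/(-4 + (0 + 0)) = 3/(-4 + 0) = 3/(-4) = 3*(-1/4) = -3/4 ≈ -0.75000)
t(n, V) = -4/3 (t(n, V) = 1/(-3/4) = -4/3)
O(P) = 1 (O(P) = (2*P)/((2*P)) = (2*P)*(1/(2*P)) = 1)
c = 1
c/(v*(-846) + t(7, 29)) = 1/(-796*(-846) - 4/3) = 1/(673416 - 4/3) = 1/(2020244/3) = 1*(3/2020244) = 3/2020244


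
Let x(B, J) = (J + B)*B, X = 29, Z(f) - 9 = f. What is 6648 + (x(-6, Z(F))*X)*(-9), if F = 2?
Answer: 14478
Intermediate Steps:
Z(f) = 9 + f
x(B, J) = B*(B + J) (x(B, J) = (B + J)*B = B*(B + J))
6648 + (x(-6, Z(F))*X)*(-9) = 6648 + (-6*(-6 + (9 + 2))*29)*(-9) = 6648 + (-6*(-6 + 11)*29)*(-9) = 6648 + (-6*5*29)*(-9) = 6648 - 30*29*(-9) = 6648 - 870*(-9) = 6648 + 7830 = 14478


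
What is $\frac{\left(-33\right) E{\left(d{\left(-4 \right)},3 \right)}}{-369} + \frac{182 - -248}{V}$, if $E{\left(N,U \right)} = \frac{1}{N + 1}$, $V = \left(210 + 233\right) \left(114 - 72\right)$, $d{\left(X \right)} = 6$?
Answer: $\frac{13688}{381423} \approx 0.035887$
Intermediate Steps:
$V = 18606$ ($V = 443 \cdot 42 = 18606$)
$E{\left(N,U \right)} = \frac{1}{1 + N}$
$\frac{\left(-33\right) E{\left(d{\left(-4 \right)},3 \right)}}{-369} + \frac{182 - -248}{V} = \frac{\left(-33\right) \frac{1}{1 + 6}}{-369} + \frac{182 - -248}{18606} = - \frac{33}{7} \left(- \frac{1}{369}\right) + \left(182 + 248\right) \frac{1}{18606} = \left(-33\right) \frac{1}{7} \left(- \frac{1}{369}\right) + 430 \cdot \frac{1}{18606} = \left(- \frac{33}{7}\right) \left(- \frac{1}{369}\right) + \frac{215}{9303} = \frac{11}{861} + \frac{215}{9303} = \frac{13688}{381423}$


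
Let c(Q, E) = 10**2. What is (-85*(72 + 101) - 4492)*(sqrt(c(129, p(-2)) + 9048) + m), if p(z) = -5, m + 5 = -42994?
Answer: 825451803 - 38394*sqrt(2287) ≈ 8.2362e+8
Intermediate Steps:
m = -42999 (m = -5 - 42994 = -42999)
c(Q, E) = 100
(-85*(72 + 101) - 4492)*(sqrt(c(129, p(-2)) + 9048) + m) = (-85*(72 + 101) - 4492)*(sqrt(100 + 9048) - 42999) = (-85*173 - 4492)*(sqrt(9148) - 42999) = (-14705 - 4492)*(2*sqrt(2287) - 42999) = -19197*(-42999 + 2*sqrt(2287)) = 825451803 - 38394*sqrt(2287)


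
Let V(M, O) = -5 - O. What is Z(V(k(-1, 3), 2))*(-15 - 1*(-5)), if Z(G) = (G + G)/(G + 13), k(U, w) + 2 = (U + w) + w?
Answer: 70/3 ≈ 23.333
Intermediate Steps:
k(U, w) = -2 + U + 2*w (k(U, w) = -2 + ((U + w) + w) = -2 + (U + 2*w) = -2 + U + 2*w)
Z(G) = 2*G/(13 + G) (Z(G) = (2*G)/(13 + G) = 2*G/(13 + G))
Z(V(k(-1, 3), 2))*(-15 - 1*(-5)) = (2*(-5 - 1*2)/(13 + (-5 - 1*2)))*(-15 - 1*(-5)) = (2*(-5 - 2)/(13 + (-5 - 2)))*(-15 + 5) = (2*(-7)/(13 - 7))*(-10) = (2*(-7)/6)*(-10) = (2*(-7)*(⅙))*(-10) = -7/3*(-10) = 70/3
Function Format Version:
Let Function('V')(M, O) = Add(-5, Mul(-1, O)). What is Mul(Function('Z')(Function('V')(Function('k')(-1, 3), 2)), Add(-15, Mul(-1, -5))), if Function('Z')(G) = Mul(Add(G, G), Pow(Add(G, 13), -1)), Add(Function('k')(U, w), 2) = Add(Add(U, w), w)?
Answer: Rational(70, 3) ≈ 23.333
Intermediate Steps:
Function('k')(U, w) = Add(-2, U, Mul(2, w)) (Function('k')(U, w) = Add(-2, Add(Add(U, w), w)) = Add(-2, Add(U, Mul(2, w))) = Add(-2, U, Mul(2, w)))
Function('Z')(G) = Mul(2, G, Pow(Add(13, G), -1)) (Function('Z')(G) = Mul(Mul(2, G), Pow(Add(13, G), -1)) = Mul(2, G, Pow(Add(13, G), -1)))
Mul(Function('Z')(Function('V')(Function('k')(-1, 3), 2)), Add(-15, Mul(-1, -5))) = Mul(Mul(2, Add(-5, Mul(-1, 2)), Pow(Add(13, Add(-5, Mul(-1, 2))), -1)), Add(-15, Mul(-1, -5))) = Mul(Mul(2, Add(-5, -2), Pow(Add(13, Add(-5, -2)), -1)), Add(-15, 5)) = Mul(Mul(2, -7, Pow(Add(13, -7), -1)), -10) = Mul(Mul(2, -7, Pow(6, -1)), -10) = Mul(Mul(2, -7, Rational(1, 6)), -10) = Mul(Rational(-7, 3), -10) = Rational(70, 3)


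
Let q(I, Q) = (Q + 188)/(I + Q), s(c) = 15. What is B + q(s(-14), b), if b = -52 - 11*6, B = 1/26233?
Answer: -1836207/2701999 ≈ -0.67957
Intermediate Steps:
B = 1/26233 ≈ 3.8120e-5
b = -118 (b = -52 - 66 = -118)
q(I, Q) = (188 + Q)/(I + Q)
B + q(s(-14), b) = 1/26233 + (188 - 118)/(15 - 118) = 1/26233 + 70/(-103) = 1/26233 - 1/103*70 = 1/26233 - 70/103 = -1836207/2701999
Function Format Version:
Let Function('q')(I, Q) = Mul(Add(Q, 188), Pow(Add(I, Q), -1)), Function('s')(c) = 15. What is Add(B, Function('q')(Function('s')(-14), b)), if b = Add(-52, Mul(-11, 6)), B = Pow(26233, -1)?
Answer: Rational(-1836207, 2701999) ≈ -0.67957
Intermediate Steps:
B = Rational(1, 26233) ≈ 3.8120e-5
b = -118 (b = Add(-52, -66) = -118)
Function('q')(I, Q) = Mul(Pow(Add(I, Q), -1), Add(188, Q)) (Function('q')(I, Q) = Mul(Add(188, Q), Pow(Add(I, Q), -1)) = Mul(Pow(Add(I, Q), -1), Add(188, Q)))
Add(B, Function('q')(Function('s')(-14), b)) = Add(Rational(1, 26233), Mul(Pow(Add(15, -118), -1), Add(188, -118))) = Add(Rational(1, 26233), Mul(Pow(-103, -1), 70)) = Add(Rational(1, 26233), Mul(Rational(-1, 103), 70)) = Add(Rational(1, 26233), Rational(-70, 103)) = Rational(-1836207, 2701999)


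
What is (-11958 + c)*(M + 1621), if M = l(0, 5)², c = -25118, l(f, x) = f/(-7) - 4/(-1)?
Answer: -60693412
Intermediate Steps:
l(f, x) = 4 - f/7 (l(f, x) = f*(-⅐) - 4*(-1) = -f/7 + 4 = 4 - f/7)
M = 16 (M = (4 - ⅐*0)² = (4 + 0)² = 4² = 16)
(-11958 + c)*(M + 1621) = (-11958 - 25118)*(16 + 1621) = -37076*1637 = -60693412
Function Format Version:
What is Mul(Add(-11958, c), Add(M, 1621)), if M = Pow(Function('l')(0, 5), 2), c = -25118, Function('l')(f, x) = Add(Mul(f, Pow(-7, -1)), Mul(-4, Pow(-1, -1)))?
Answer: -60693412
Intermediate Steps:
Function('l')(f, x) = Add(4, Mul(Rational(-1, 7), f)) (Function('l')(f, x) = Add(Mul(f, Rational(-1, 7)), Mul(-4, -1)) = Add(Mul(Rational(-1, 7), f), 4) = Add(4, Mul(Rational(-1, 7), f)))
M = 16 (M = Pow(Add(4, Mul(Rational(-1, 7), 0)), 2) = Pow(Add(4, 0), 2) = Pow(4, 2) = 16)
Mul(Add(-11958, c), Add(M, 1621)) = Mul(Add(-11958, -25118), Add(16, 1621)) = Mul(-37076, 1637) = -60693412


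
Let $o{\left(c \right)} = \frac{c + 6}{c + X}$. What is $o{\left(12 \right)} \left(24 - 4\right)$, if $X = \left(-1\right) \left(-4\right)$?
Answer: $\frac{45}{2} \approx 22.5$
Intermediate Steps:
$X = 4$
$o{\left(c \right)} = \frac{6 + c}{4 + c}$ ($o{\left(c \right)} = \frac{c + 6}{c + 4} = \frac{6 + c}{4 + c}$)
$o{\left(12 \right)} \left(24 - 4\right) = \frac{6 + 12}{4 + 12} \left(24 - 4\right) = \frac{1}{16} \cdot 18 \cdot 20 = \frac{9}{8} \cdot 20 = \frac{45}{2}$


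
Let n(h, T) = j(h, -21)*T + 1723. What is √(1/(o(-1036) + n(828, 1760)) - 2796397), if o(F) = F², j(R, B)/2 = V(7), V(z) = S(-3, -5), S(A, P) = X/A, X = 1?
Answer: I*√29021848781409079882/3221537 ≈ 1672.2*I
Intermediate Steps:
S(A, P) = 1/A
V(z) = -⅓ (V(z) = 1/(-3) = -⅓)
j(R, B) = -⅔ (j(R, B) = 2*(-⅓) = -⅔)
n(h, T) = 1723 - 2*T/3 (n(h, T) = -2*T/3 + 1723 = 1723 - 2*T/3)
√(1/(o(-1036) + n(828, 1760)) - 2796397) = √(1/((-1036)² + (1723 - ⅔*1760)) - 2796397) = √(1/(1073296 + (1723 - 3520/3)) - 2796397) = √(1/(1073296 + 1649/3) - 2796397) = √(1/(3221537/3) - 2796397) = √(3/3221537 - 2796397) = √(-9008696402186/3221537) = I*√29021848781409079882/3221537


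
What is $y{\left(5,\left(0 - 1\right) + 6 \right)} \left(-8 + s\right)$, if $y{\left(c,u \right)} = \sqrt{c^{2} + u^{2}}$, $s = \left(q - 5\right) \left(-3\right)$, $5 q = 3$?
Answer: $26 \sqrt{2} \approx 36.77$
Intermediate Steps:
$q = \frac{3}{5}$ ($q = \frac{1}{5} \cdot 3 = \frac{3}{5} \approx 0.6$)
$s = \frac{66}{5}$ ($s = \left(\frac{3}{5} - 5\right) \left(-3\right) = \left(- \frac{22}{5}\right) \left(-3\right) = \frac{66}{5} \approx 13.2$)
$y{\left(5,\left(0 - 1\right) + 6 \right)} \left(-8 + s\right) = \sqrt{5^{2} + \left(\left(0 - 1\right) + 6\right)^{2}} \left(-8 + \frac{66}{5}\right) = \sqrt{25 + \left(-1 + 6\right)^{2}} \cdot \frac{26}{5} = \sqrt{25 + 5^{2}} \cdot \frac{26}{5} = \sqrt{25 + 25} \cdot \frac{26}{5} = \sqrt{50} \cdot \frac{26}{5} = 5 \sqrt{2} \cdot \frac{26}{5} = 26 \sqrt{2}$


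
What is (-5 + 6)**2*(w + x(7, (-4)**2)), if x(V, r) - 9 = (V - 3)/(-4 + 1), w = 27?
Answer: 104/3 ≈ 34.667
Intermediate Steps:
x(V, r) = 10 - V/3 (x(V, r) = 9 + (V - 3)/(-4 + 1) = 9 + (-3 + V)/(-3) = 9 + (-3 + V)*(-1/3) = 9 + (1 - V/3) = 10 - V/3)
(-5 + 6)**2*(w + x(7, (-4)**2)) = (-5 + 6)**2*(27 + (10 - 1/3*7)) = 1**2*(27 + (10 - 7/3)) = 1*(27 + 23/3) = 1*(104/3) = 104/3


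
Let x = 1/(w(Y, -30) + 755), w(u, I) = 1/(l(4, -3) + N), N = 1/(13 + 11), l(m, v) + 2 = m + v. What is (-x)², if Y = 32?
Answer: 529/300710281 ≈ 1.7592e-6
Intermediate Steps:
l(m, v) = -2 + m + v (l(m, v) = -2 + (m + v) = -2 + m + v)
N = 1/24 ≈ 0.041667
w(u, I) = -24/23 (w(u, I) = 1/((-2 + 4 - 3) + 1/24) = 1/(-1 + 1/24) = 1/(-23/24) = -24/23)
x = 23/17341 (x = 1/(-24/23 + 755) = 1/(17341/23) = 23/17341 ≈ 0.0013263)
(-x)² = (-1*23/17341)² = (-23/17341)² = 529/300710281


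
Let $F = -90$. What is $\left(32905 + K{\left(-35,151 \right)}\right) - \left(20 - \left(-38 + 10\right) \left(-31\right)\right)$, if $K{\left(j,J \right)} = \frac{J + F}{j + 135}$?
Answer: $\frac{3375361}{100} \approx 33754.0$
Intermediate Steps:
$K{\left(j,J \right)} = \frac{-90 + J}{135 + j}$ ($K{\left(j,J \right)} = \frac{J - 90}{j + 135} = \frac{-90 + J}{135 + j}$)
$\left(32905 + K{\left(-35,151 \right)}\right) - \left(20 - \left(-38 + 10\right) \left(-31\right)\right) = \left(32905 + \frac{-90 + 151}{135 - 35}\right) - \left(20 - \left(-38 + 10\right) \left(-31\right)\right) = \left(32905 + \frac{1}{100} \cdot 61\right) - -848 = \left(32905 + \frac{1}{100} \cdot 61\right) + \left(-20 + 868\right) = \left(32905 + \frac{61}{100}\right) + 848 = \frac{3290561}{100} + 848 = \frac{3375361}{100}$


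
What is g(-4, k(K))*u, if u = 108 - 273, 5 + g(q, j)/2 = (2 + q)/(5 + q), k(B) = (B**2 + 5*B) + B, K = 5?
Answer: 2310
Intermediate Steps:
k(B) = B**2 + 6*B
g(q, j) = -10 + 2*(2 + q)/(5 + q) (g(q, j) = -10 + 2*((2 + q)/(5 + q)) = -10 + 2*(2 + q)/(5 + q))
u = -165
g(-4, k(K))*u = (2*(-23 - 4*(-4))/(5 - 4))*(-165) = (2*(-23 + 16)/1)*(-165) = (2*1*(-7))*(-165) = -14*(-165) = 2310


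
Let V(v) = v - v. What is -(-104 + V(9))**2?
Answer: -10816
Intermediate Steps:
V(v) = 0
-(-104 + V(9))**2 = -(-104 + 0)**2 = -1*(-104)**2 = -1*10816 = -10816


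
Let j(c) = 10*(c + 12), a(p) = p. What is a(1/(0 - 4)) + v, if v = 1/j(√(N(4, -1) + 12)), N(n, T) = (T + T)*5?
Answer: -343/1420 - √2/1420 ≈ -0.24255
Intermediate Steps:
N(n, T) = 10*T (N(n, T) = (2*T)*5 = 10*T)
j(c) = 120 + 10*c (j(c) = 10*(12 + c) = 120 + 10*c)
v = 1/(120 + 10*√2) (v = 1/(120 + 10*√(10*(-1) + 12)) = 1/(120 + 10*√(-10 + 12)) = 1/(120 + 10*√2) ≈ 0.0074548)
a(1/(0 - 4)) + v = 1/(0 - 4) + (3/355 - √2/1420) = 1/(-4) + (3/355 - √2/1420) = -¼ + (3/355 - √2/1420) = -343/1420 - √2/1420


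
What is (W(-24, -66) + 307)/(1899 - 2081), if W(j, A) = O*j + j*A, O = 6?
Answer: -1747/182 ≈ -9.5989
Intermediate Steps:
W(j, A) = 6*j + A*j (W(j, A) = 6*j + j*A = 6*j + A*j)
(W(-24, -66) + 307)/(1899 - 2081) = (-24*(6 - 66) + 307)/(1899 - 2081) = (-24*(-60) + 307)/(-182) = (1440 + 307)*(-1/182) = 1747*(-1/182) = -1747/182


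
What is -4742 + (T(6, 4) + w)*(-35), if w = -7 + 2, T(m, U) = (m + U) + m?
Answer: -5127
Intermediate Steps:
T(m, U) = U + 2*m (T(m, U) = (U + m) + m = U + 2*m)
w = -5
-4742 + (T(6, 4) + w)*(-35) = -4742 + ((4 + 2*6) - 5)*(-35) = -4742 + ((4 + 12) - 5)*(-35) = -4742 + (16 - 5)*(-35) = -4742 + 11*(-35) = -4742 - 385 = -5127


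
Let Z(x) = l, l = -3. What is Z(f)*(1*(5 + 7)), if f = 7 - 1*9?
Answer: -36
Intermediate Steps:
f = -2 (f = 7 - 9 = -2)
Z(x) = -3
Z(f)*(1*(5 + 7)) = -3*(5 + 7) = -3*12 = -36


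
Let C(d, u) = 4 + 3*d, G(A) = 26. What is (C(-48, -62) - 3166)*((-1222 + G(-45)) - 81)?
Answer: 4221762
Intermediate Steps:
(C(-48, -62) - 3166)*((-1222 + G(-45)) - 81) = ((4 + 3*(-48)) - 3166)*((-1222 + 26) - 81) = ((4 - 144) - 3166)*(-1196 - 81) = (-140 - 3166)*(-1277) = -3306*(-1277) = 4221762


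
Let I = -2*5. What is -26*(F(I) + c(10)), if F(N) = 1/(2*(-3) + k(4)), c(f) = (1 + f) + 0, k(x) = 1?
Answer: -1404/5 ≈ -280.80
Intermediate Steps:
c(f) = 1 + f
I = -10
F(N) = -⅕ (F(N) = 1/(2*(-3) + 1) = 1/(-6 + 1) = 1/(-5) = -⅕)
-26*(F(I) + c(10)) = -26*(-⅕ + (1 + 10)) = -26*(-⅕ + 11) = -26*54/5 = -1404/5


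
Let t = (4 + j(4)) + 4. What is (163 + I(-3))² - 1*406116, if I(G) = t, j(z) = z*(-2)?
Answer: -379547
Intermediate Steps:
j(z) = -2*z
t = 0 (t = (4 - 2*4) + 4 = (4 - 8) + 4 = -4 + 4 = 0)
I(G) = 0
(163 + I(-3))² - 1*406116 = (163 + 0)² - 1*406116 = 163² - 406116 = 26569 - 406116 = -379547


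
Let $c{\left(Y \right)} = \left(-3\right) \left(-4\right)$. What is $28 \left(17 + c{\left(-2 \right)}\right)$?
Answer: $812$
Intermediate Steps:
$c{\left(Y \right)} = 12$
$28 \left(17 + c{\left(-2 \right)}\right) = 28 \left(17 + 12\right) = 28 \cdot 29 = 812$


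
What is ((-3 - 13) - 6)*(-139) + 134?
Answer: 3192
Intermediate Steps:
((-3 - 13) - 6)*(-139) + 134 = (-16 - 6)*(-139) + 134 = -22*(-139) + 134 = 3058 + 134 = 3192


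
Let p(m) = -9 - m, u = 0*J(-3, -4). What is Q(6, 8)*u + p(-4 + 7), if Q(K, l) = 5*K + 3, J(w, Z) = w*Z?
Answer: -12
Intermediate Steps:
J(w, Z) = Z*w
u = 0 (u = 0*(-4*(-3)) = 0*12 = 0)
Q(K, l) = 3 + 5*K
Q(6, 8)*u + p(-4 + 7) = (3 + 5*6)*0 + (-9 - (-4 + 7)) = (3 + 30)*0 + (-9 - 1*3) = 33*0 + (-9 - 3) = 0 - 12 = -12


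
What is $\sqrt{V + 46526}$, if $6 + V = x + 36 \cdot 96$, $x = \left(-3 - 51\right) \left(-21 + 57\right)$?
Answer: $4 \sqrt{3002} \approx 219.16$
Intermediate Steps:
$x = -1944$ ($x = \left(-54\right) 36 = -1944$)
$V = 1506$ ($V = -6 + \left(-1944 + 36 \cdot 96\right) = -6 + \left(-1944 + 3456\right) = -6 + 1512 = 1506$)
$\sqrt{V + 46526} = \sqrt{1506 + 46526} = \sqrt{48032} = 4 \sqrt{3002}$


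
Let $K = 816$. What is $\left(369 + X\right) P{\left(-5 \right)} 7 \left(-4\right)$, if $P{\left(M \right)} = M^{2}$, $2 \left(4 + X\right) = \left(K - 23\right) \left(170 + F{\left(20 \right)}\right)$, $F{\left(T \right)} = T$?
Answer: $-52990000$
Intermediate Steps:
$X = 75331$ ($X = -4 + \frac{\left(816 - 23\right) \left(170 + 20\right)}{2} = -4 + \frac{793 \cdot 190}{2} = -4 + \frac{1}{2} \cdot 150670 = -4 + 75335 = 75331$)
$\left(369 + X\right) P{\left(-5 \right)} 7 \left(-4\right) = \left(369 + 75331\right) \left(-5\right)^{2} \cdot 7 \left(-4\right) = 75700 \cdot 25 \cdot 7 \left(-4\right) = 75700 \cdot 175 \left(-4\right) = 75700 \left(-700\right) = -52990000$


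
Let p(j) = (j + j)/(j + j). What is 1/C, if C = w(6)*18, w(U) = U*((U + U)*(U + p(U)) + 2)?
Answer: 1/9288 ≈ 0.00010767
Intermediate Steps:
p(j) = 1 (p(j) = (2*j)/((2*j)) = (2*j)*(1/(2*j)) = 1)
w(U) = U*(2 + 2*U*(1 + U)) (w(U) = U*((U + U)*(U + 1) + 2) = U*((2*U)*(1 + U) + 2) = U*(2*U*(1 + U) + 2) = U*(2 + 2*U*(1 + U)))
C = 9288 (C = (2*6*(1 + 6 + 6**2))*18 = (2*6*(1 + 6 + 36))*18 = (2*6*43)*18 = 516*18 = 9288)
1/C = 1/9288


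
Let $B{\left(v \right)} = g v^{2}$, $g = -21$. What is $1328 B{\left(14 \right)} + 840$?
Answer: $-5465208$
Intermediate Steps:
$B{\left(v \right)} = - 21 v^{2}$
$1328 B{\left(14 \right)} + 840 = 1328 \left(- 21 \cdot 14^{2}\right) + 840 = 1328 \left(\left(-21\right) 196\right) + 840 = 1328 \left(-4116\right) + 840 = -5466048 + 840 = -5465208$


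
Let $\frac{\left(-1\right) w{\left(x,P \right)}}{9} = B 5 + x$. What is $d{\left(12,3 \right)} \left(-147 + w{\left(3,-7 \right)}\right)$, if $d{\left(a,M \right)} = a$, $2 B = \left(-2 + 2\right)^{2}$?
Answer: $-2088$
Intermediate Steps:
$B = 0$ ($B = \frac{\left(-2 + 2\right)^{2}}{2} = \frac{0^{2}}{2} = \frac{1}{2} \cdot 0 = 0$)
$w{\left(x,P \right)} = - 9 x$ ($w{\left(x,P \right)} = - 9 \left(0 \cdot 5 + x\right) = - 9 \left(0 + x\right) = - 9 x$)
$d{\left(12,3 \right)} \left(-147 + w{\left(3,-7 \right)}\right) = 12 \left(-147 - 27\right) = 12 \left(-174\right) = -2088$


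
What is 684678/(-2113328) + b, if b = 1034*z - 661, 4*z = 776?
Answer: 211263774501/1056664 ≈ 1.9993e+5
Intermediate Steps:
z = 194 (z = (¼)*776 = 194)
b = 199935 (b = 1034*194 - 661 = 200596 - 661 = 199935)
684678/(-2113328) + b = 684678/(-2113328) + 199935 = 684678*(-1/2113328) + 199935 = -342339/1056664 + 199935 = 211263774501/1056664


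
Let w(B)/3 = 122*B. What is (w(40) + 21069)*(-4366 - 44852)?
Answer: -1757525562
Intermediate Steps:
w(B) = 366*B (w(B) = 3*(122*B) = 366*B)
(w(40) + 21069)*(-4366 - 44852) = (366*40 + 21069)*(-4366 - 44852) = (14640 + 21069)*(-49218) = 35709*(-49218) = -1757525562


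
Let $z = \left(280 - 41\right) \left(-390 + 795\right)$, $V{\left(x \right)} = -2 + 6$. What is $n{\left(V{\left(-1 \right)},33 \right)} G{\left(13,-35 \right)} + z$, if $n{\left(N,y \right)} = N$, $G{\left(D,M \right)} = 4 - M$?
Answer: $96951$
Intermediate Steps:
$V{\left(x \right)} = 4$
$z = 96795$ ($z = 239 \cdot 405 = 96795$)
$n{\left(V{\left(-1 \right)},33 \right)} G{\left(13,-35 \right)} + z = 4 \left(4 - -35\right) + 96795 = 4 \left(4 + 35\right) + 96795 = 4 \cdot 39 + 96795 = 156 + 96795 = 96951$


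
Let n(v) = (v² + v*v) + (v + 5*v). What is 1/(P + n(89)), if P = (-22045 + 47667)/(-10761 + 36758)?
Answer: 25997/425752494 ≈ 6.1061e-5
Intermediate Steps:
n(v) = 2*v² + 6*v (n(v) = (v² + v²) + 6*v = 2*v² + 6*v)
P = 25622/25997 ≈ 0.98558
1/(P + n(89)) = 1/(25622/25997 + 2*89*(3 + 89)) = 1/(25622/25997 + 2*89*92) = 1/(25622/25997 + 16376) = 1/(425752494/25997) = 25997/425752494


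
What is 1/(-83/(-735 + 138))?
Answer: 597/83 ≈ 7.1928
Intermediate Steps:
1/(-83/(-735 + 138)) = 1/(-83/(-597)) = 1/(-1/597*(-83)) = 1/(83/597) = 597/83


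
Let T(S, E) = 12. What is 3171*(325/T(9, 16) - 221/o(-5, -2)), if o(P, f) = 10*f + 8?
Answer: 288561/2 ≈ 1.4428e+5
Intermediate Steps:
o(P, f) = 8 + 10*f
3171*(325/T(9, 16) - 221/o(-5, -2)) = 3171*(325/12 - 221/(8 + 10*(-2))) = 3171*(325*(1/12) - 221/(8 - 20)) = 3171*(325/12 - 221/(-12)) = 3171*(325/12 - 221*(-1/12)) = 3171*(325/12 + 221/12) = 3171*(91/2) = 288561/2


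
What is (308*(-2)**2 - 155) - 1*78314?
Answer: -77237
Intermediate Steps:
(308*(-2)**2 - 155) - 1*78314 = (308*4 - 155) - 78314 = (1232 - 155) - 78314 = 1077 - 78314 = -77237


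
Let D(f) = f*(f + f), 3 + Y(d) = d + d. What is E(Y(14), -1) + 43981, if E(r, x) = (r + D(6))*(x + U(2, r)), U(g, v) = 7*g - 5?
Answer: 44757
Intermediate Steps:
U(g, v) = -5 + 7*g
Y(d) = -3 + 2*d (Y(d) = -3 + (d + d) = -3 + 2*d)
D(f) = 2*f**2 (D(f) = f*(2*f) = 2*f**2)
E(r, x) = (9 + x)*(72 + r) (E(r, x) = (r + 2*6**2)*(x + (-5 + 7*2)) = (r + 2*36)*(x + (-5 + 14)) = (r + 72)*(x + 9) = (72 + r)*(9 + x) = (9 + x)*(72 + r))
E(Y(14), -1) + 43981 = (648 + 9*(-3 + 2*14) + 72*(-1) + (-3 + 2*14)*(-1)) + 43981 = (648 + 9*(-3 + 28) - 72 + (-3 + 28)*(-1)) + 43981 = (648 + 9*25 - 72 + 25*(-1)) + 43981 = (648 + 225 - 72 - 25) + 43981 = 776 + 43981 = 44757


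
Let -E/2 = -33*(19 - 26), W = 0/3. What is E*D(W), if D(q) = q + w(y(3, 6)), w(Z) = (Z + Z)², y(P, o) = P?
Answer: -16632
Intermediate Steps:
W = 0 (W = 0*(⅓) = 0)
w(Z) = 4*Z² (w(Z) = (2*Z)² = 4*Z²)
D(q) = 36 + q (D(q) = q + 4*3² = q + 4*9 = q + 36 = 36 + q)
E = -462 (E = -(-66)*(19 - 26) = -(-66)*(-7) = -2*231 = -462)
E*D(W) = -462*(36 + 0) = -462*36 = -16632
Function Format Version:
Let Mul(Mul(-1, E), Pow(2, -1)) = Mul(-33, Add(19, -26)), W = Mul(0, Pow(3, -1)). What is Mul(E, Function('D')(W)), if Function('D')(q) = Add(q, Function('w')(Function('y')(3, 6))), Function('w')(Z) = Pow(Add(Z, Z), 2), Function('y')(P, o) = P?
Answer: -16632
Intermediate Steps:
W = 0 (W = Mul(0, Rational(1, 3)) = 0)
Function('w')(Z) = Mul(4, Pow(Z, 2)) (Function('w')(Z) = Pow(Mul(2, Z), 2) = Mul(4, Pow(Z, 2)))
Function('D')(q) = Add(36, q) (Function('D')(q) = Add(q, Mul(4, Pow(3, 2))) = Add(q, Mul(4, 9)) = Add(q, 36) = Add(36, q))
E = -462 (E = Mul(-2, Mul(-33, Add(19, -26))) = Mul(-2, Mul(-33, -7)) = Mul(-2, 231) = -462)
Mul(E, Function('D')(W)) = Mul(-462, Add(36, 0)) = Mul(-462, 36) = -16632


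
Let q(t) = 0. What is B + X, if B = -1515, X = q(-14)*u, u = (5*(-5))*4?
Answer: -1515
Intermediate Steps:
u = -100 (u = -25*4 = -100)
X = 0 (X = 0*(-100) = 0)
B + X = -1515 + 0 = -1515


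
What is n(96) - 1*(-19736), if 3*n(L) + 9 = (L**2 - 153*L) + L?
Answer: 17941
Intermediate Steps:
n(L) = -3 - 152*L/3 + L**2/3 (n(L) = -3 + ((L**2 - 153*L) + L)/3 = -3 + (L**2 - 152*L)/3 = -3 + (-152*L/3 + L**2/3) = -3 - 152*L/3 + L**2/3)
n(96) - 1*(-19736) = (-3 - 152/3*96 + (1/3)*96**2) - 1*(-19736) = (-3 - 4864 + (1/3)*9216) + 19736 = (-3 - 4864 + 3072) + 19736 = -1795 + 19736 = 17941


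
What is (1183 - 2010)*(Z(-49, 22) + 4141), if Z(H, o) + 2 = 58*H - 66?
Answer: -1018037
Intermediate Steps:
Z(H, o) = -68 + 58*H (Z(H, o) = -2 + (58*H - 66) = -2 + (-66 + 58*H) = -68 + 58*H)
(1183 - 2010)*(Z(-49, 22) + 4141) = (1183 - 2010)*((-68 + 58*(-49)) + 4141) = -827*((-68 - 2842) + 4141) = -827*(-2910 + 4141) = -827*1231 = -1018037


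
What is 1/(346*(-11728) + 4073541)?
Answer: 1/15653 ≈ 6.3885e-5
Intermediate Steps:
1/(346*(-11728) + 4073541) = 1/(-4057888 + 4073541) = 1/15653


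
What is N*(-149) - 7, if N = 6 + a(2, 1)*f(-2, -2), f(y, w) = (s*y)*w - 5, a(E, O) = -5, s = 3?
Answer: 4314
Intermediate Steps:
f(y, w) = -5 + 3*w*y (f(y, w) = (3*y)*w - 5 = 3*w*y - 5 = -5 + 3*w*y)
N = -29 (N = 6 - 5*(-5 + 3*(-2)*(-2)) = 6 - 5*(-5 + 12) = 6 - 5*7 = 6 - 35 = -29)
N*(-149) - 7 = -29*(-149) - 7 = 4321 - 7 = 4314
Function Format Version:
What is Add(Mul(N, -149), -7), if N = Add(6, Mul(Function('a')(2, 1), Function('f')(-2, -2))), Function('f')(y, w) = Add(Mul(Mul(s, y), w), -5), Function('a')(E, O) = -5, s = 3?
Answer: 4314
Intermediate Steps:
Function('f')(y, w) = Add(-5, Mul(3, w, y)) (Function('f')(y, w) = Add(Mul(Mul(3, y), w), -5) = Add(Mul(3, w, y), -5) = Add(-5, Mul(3, w, y)))
N = -29 (N = Add(6, Mul(-5, Add(-5, Mul(3, -2, -2)))) = Add(6, Mul(-5, Add(-5, 12))) = Add(6, Mul(-5, 7)) = Add(6, -35) = -29)
Add(Mul(N, -149), -7) = Add(Mul(-29, -149), -7) = Add(4321, -7) = 4314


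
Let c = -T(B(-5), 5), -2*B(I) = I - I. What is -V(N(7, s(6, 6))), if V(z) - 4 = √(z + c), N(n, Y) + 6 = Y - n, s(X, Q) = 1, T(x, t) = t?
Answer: -4 - I*√17 ≈ -4.0 - 4.1231*I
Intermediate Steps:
B(I) = 0 (B(I) = -(I - I)/2 = -½*0 = 0)
N(n, Y) = -6 + Y - n (N(n, Y) = -6 + (Y - n) = -6 + Y - n)
c = -5 (c = -1*5 = -5)
V(z) = 4 + √(-5 + z) (V(z) = 4 + √(z - 5) = 4 + √(-5 + z))
-V(N(7, s(6, 6))) = -(4 + √(-5 + (-6 + 1 - 1*7))) = -(4 + √(-5 + (-6 + 1 - 7))) = -(4 + √(-5 - 12)) = -(4 + √(-17)) = -(4 + I*√17) = -4 - I*√17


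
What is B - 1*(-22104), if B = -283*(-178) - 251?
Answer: 72227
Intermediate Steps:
B = 50123 (B = 50374 - 251 = 50123)
B - 1*(-22104) = 50123 - 1*(-22104) = 50123 + 22104 = 72227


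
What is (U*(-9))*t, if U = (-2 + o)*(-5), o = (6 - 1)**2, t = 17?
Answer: 17595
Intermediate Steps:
o = 25 (o = 5**2 = 25)
U = -115 (U = (-2 + 25)*(-5) = 23*(-5) = -115)
(U*(-9))*t = -115*(-9)*17 = 1035*17 = 17595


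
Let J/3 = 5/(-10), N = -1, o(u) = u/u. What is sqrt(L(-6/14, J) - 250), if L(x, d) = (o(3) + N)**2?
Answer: 5*I*sqrt(10) ≈ 15.811*I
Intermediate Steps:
o(u) = 1
J = -3/2 (J = 3*(5/(-10)) = 3*(5*(-1/10)) = 3*(-1/2) = -3/2 ≈ -1.5000)
L(x, d) = 0 (L(x, d) = (1 - 1)**2 = 0**2 = 0)
sqrt(L(-6/14, J) - 250) = sqrt(0 - 250) = sqrt(-250) = 5*I*sqrt(10)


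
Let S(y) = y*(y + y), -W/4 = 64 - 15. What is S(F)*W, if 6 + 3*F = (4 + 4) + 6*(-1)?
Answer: -6272/9 ≈ -696.89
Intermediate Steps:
F = -4/3 (F = -2 + ((4 + 4) + 6*(-1))/3 = -2 + (8 - 6)/3 = -2 + (⅓)*2 = -2 + ⅔ = -4/3 ≈ -1.3333)
W = -196 (W = -4*(64 - 15) = -4*49 = -196)
S(y) = 2*y² (S(y) = y*(2*y) = 2*y²)
S(F)*W = (2*(-4/3)²)*(-196) = (2*(16/9))*(-196) = (32/9)*(-196) = -6272/9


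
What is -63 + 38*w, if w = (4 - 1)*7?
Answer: 735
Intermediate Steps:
w = 21 (w = 3*7 = 21)
-63 + 38*w = -63 + 38*21 = -63 + 798 = 735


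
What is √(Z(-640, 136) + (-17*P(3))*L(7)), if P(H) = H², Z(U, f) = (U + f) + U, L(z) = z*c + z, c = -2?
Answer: I*√73 ≈ 8.544*I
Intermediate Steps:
L(z) = -z (L(z) = z*(-2) + z = -2*z + z = -z)
Z(U, f) = f + 2*U
√(Z(-640, 136) + (-17*P(3))*L(7)) = √((136 + 2*(-640)) + (-17*3²)*(-1*7)) = √((136 - 1280) - 17*9*(-7)) = √(-1144 - 153*(-7)) = √(-1144 + 1071) = √(-73) = I*√73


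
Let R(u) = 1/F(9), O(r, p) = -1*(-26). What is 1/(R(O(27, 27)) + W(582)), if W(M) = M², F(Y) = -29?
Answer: 29/9822995 ≈ 2.9523e-6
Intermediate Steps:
O(r, p) = 26
R(u) = -1/29 (R(u) = 1/(-29) = -1/29)
1/(R(O(27, 27)) + W(582)) = 1/(-1/29 + 582²) = 1/(-1/29 + 338724) = 1/(9822995/29) = 29/9822995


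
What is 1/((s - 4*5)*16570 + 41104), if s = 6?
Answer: -1/190876 ≈ -5.2390e-6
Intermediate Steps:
1/((s - 4*5)*16570 + 41104) = 1/((6 - 4*5)*16570 + 41104) = 1/((6 - 20)*16570 + 41104) = 1/(-14*16570 + 41104) = 1/(-231980 + 41104) = 1/(-190876) = -1/190876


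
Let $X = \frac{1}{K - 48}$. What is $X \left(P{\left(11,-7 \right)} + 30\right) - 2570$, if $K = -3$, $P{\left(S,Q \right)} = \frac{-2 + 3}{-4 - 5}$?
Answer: $- \frac{1179899}{459} \approx -2570.6$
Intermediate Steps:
$P{\left(S,Q \right)} = - \frac{1}{9}$ ($P{\left(S,Q \right)} = 1 \frac{1}{-9} = 1 \left(- \frac{1}{9}\right) = - \frac{1}{9}$)
$X = - \frac{1}{51}$ ($X = \frac{1}{-3 - 48} = \frac{1}{-51} = - \frac{1}{51} \approx -0.019608$)
$X \left(P{\left(11,-7 \right)} + 30\right) - 2570 = - \frac{- \frac{1}{9} + 30}{51} - 2570 = \left(- \frac{1}{51}\right) \frac{269}{9} - 2570 = - \frac{269}{459} - 2570 = - \frac{1179899}{459}$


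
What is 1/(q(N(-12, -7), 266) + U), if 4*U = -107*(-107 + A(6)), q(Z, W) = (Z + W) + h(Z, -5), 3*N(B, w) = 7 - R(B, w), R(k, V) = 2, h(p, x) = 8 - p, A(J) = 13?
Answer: 2/5577 ≈ 0.00035862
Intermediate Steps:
N(B, w) = 5/3 (N(B, w) = (7 - 1*2)/3 = (7 - 2)/3 = (⅓)*5 = 5/3)
q(Z, W) = 8 + W (q(Z, W) = (Z + W) + (8 - Z) = (W + Z) + (8 - Z) = 8 + W)
U = 5029/2 (U = (-107*(-107 + 13))/4 = (-107*(-94))/4 = (¼)*10058 = 5029/2 ≈ 2514.5)
1/(q(N(-12, -7), 266) + U) = 1/((8 + 266) + 5029/2) = 1/(274 + 5029/2) = 1/(5577/2) = 2/5577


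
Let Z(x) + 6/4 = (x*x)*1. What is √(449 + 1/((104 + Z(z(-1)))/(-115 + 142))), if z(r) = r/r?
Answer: √237659/23 ≈ 21.196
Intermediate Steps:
z(r) = 1
Z(x) = -3/2 + x² (Z(x) = -3/2 + (x*x)*1 = -3/2 + x²*1 = -3/2 + x²)
√(449 + 1/((104 + Z(z(-1)))/(-115 + 142))) = √(449 + 1/((104 + (-3/2 + 1²))/(-115 + 142))) = √(449 + 1/((104 + (-3/2 + 1))/27)) = √(449 + 1/((104 - ½)*(1/27))) = √(449 + 1/((207/2)*(1/27))) = √(449 + 1/(23/6)) = √(449 + 6/23) = √(10333/23) = √237659/23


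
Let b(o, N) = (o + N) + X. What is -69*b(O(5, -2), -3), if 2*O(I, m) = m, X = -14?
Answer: 1242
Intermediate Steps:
O(I, m) = m/2
b(o, N) = -14 + N + o (b(o, N) = (o + N) - 14 = (N + o) - 14 = -14 + N + o)
-69*b(O(5, -2), -3) = -69*(-14 - 3 + (½)*(-2)) = -69*(-14 - 3 - 1) = -69*(-18) = 1242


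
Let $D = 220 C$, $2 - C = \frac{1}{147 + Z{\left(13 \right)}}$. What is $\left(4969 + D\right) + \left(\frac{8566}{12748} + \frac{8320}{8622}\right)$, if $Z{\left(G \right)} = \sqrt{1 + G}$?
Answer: $\frac{91707196270007}{16954119738} + \frac{44 \sqrt{14}}{4319} \approx 5409.2$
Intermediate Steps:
$C = 2 - \frac{1}{147 + \sqrt{14}}$ ($C = 2 - \frac{1}{147 + \sqrt{1 + 13}} = 2 - \frac{1}{147 + \sqrt{14}} \approx 1.9934$)
$D = \frac{270556}{617} + \frac{44 \sqrt{14}}{4319}$ ($D = 220 \left(\frac{6149}{3085} + \frac{\sqrt{14}}{21595}\right) = \frac{270556}{617} + \frac{44 \sqrt{14}}{4319} \approx 438.54$)
$\left(4969 + D\right) + \left(\frac{8566}{12748} + \frac{8320}{8622}\right) = \left(4969 + \left(\frac{270556}{617} + \frac{44 \sqrt{14}}{4319}\right)\right) + \left(\frac{8566}{12748} + \frac{8320}{8622}\right) = \left(\frac{3336429}{617} + \frac{44 \sqrt{14}}{4319}\right) + \left(8566 \cdot \frac{1}{12748} + 8320 \cdot \frac{1}{8622}\right) = \left(\frac{3336429}{617} + \frac{44 \sqrt{14}}{4319}\right) + \left(\frac{4283}{6374} + \frac{4160}{4311}\right) = \left(\frac{3336429}{617} + \frac{44 \sqrt{14}}{4319}\right) + \frac{44979853}{27478314} = \frac{91707196270007}{16954119738} + \frac{44 \sqrt{14}}{4319}$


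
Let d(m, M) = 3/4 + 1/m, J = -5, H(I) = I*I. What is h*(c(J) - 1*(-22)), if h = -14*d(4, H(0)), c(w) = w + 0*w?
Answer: -238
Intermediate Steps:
H(I) = I²
c(w) = w (c(w) = w + 0 = w)
d(m, M) = ¾ + 1/m (d(m, M) = 3*(¼) + 1/m = ¾ + 1/m)
h = -14 (h = -14*(¾ + 1/4) = -14*(¾ + ¼) = -14*1 = -14)
h*(c(J) - 1*(-22)) = -14*(-5 - 1*(-22)) = -14*(-5 + 22) = -14*17 = -238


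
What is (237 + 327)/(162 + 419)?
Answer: 564/581 ≈ 0.97074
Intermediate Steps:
(237 + 327)/(162 + 419) = 564/581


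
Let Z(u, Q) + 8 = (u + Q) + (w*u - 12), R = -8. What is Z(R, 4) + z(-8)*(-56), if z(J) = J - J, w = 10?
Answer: -104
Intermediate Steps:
Z(u, Q) = -20 + Q + 11*u (Z(u, Q) = -8 + ((u + Q) + (10*u - 12)) = -8 + ((Q + u) + (-12 + 10*u)) = -8 + (-12 + Q + 11*u) = -20 + Q + 11*u)
z(J) = 0
Z(R, 4) + z(-8)*(-56) = (-20 + 4 + 11*(-8)) + 0*(-56) = (-20 + 4 - 88) + 0 = -104 + 0 = -104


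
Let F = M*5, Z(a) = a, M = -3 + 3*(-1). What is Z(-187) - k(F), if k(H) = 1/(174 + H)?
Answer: -26929/144 ≈ -187.01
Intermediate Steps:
M = -6 (M = -3 - 3 = -6)
F = -30 (F = -6*5 = -30)
Z(-187) - k(F) = -187 - 1/(174 - 30) = -187 - 1/144 = -26929/144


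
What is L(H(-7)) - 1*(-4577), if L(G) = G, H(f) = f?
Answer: 4570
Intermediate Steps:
L(H(-7)) - 1*(-4577) = -7 - 1*(-4577) = -7 + 4577 = 4570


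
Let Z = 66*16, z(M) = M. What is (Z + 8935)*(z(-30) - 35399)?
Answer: -353971139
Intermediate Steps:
Z = 1056
(Z + 8935)*(z(-30) - 35399) = (1056 + 8935)*(-30 - 35399) = 9991*(-35429) = -353971139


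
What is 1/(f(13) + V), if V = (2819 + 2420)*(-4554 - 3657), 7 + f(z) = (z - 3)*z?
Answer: -1/43017306 ≈ -2.3246e-8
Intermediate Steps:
f(z) = -7 + z*(-3 + z) (f(z) = -7 + (z - 3)*z = -7 + (-3 + z)*z = -7 + z*(-3 + z))
V = -43017429 (V = 5239*(-8211) = -43017429)
1/(f(13) + V) = 1/((-7 + 13**2 - 3*13) - 43017429) = 1/((-7 + 169 - 39) - 43017429) = 1/(123 - 43017429) = 1/(-43017306) = -1/43017306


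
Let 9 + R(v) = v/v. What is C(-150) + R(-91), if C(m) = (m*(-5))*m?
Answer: -112508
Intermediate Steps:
C(m) = -5*m² (C(m) = (-5*m)*m = -5*m²)
R(v) = -8 (R(v) = -9 + v/v = -9 + 1 = -8)
C(-150) + R(-91) = -5*(-150)² - 8 = -5*22500 - 8 = -112500 - 8 = -112508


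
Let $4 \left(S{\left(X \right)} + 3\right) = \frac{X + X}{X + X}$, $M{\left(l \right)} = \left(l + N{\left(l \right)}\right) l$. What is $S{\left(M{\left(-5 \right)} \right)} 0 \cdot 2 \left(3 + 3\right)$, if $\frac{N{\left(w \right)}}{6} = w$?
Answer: $0$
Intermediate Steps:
$N{\left(w \right)} = 6 w$
$M{\left(l \right)} = 7 l^{2}$ ($M{\left(l \right)} = \left(l + 6 l\right) l = 7 l l = 7 l^{2}$)
$S{\left(X \right)} = - \frac{11}{4}$ ($S{\left(X \right)} = -3 + \frac{\left(X + X\right) \frac{1}{X + X}}{4} = -3 + \frac{2 X \frac{1}{2 X}}{4} = -3 + \frac{1}{4} \cdot 1 = -3 + \frac{1}{4} = - \frac{11}{4}$)
$S{\left(M{\left(-5 \right)} \right)} 0 \cdot 2 \left(3 + 3\right) = - \frac{11 \cdot 0 \cdot 2 \left(3 + 3\right)}{4} = - \frac{11 \cdot 0 \cdot 6}{4} = \left(- \frac{11}{4}\right) 0 = 0$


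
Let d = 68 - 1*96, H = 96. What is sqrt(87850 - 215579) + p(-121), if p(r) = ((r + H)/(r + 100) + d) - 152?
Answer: -3755/21 + I*sqrt(127729) ≈ -178.81 + 357.39*I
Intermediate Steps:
d = -28 (d = 68 - 96 = -28)
p(r) = -180 + (96 + r)/(100 + r) (p(r) = ((r + 96)/(r + 100) - 28) - 152 = ((96 + r)/(100 + r) - 28) - 152 = (-28 + (96 + r)/(100 + r)) - 152 = -180 + (96 + r)/(100 + r))
sqrt(87850 - 215579) + p(-121) = sqrt(87850 - 215579) + (-17904 - 179*(-121))/(100 - 121) = sqrt(-127729) + (-17904 + 21659)/(-21) = I*sqrt(127729) - 1/21*3755 = I*sqrt(127729) - 3755/21 = -3755/21 + I*sqrt(127729)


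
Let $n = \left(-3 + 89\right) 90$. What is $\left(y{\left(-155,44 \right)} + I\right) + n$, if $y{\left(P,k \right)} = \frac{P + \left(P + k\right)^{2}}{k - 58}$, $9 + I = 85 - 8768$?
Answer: $-1821$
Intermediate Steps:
$I = -8692$ ($I = -9 + \left(85 - 8768\right) = -9 - 8683 = -8692$)
$n = 7740$ ($n = 86 \cdot 90 = 7740$)
$y{\left(P,k \right)} = \frac{P + \left(P + k\right)^{2}}{-58 + k}$
$\left(y{\left(-155,44 \right)} + I\right) + n = \left(\frac{-155 + \left(-155 + 44\right)^{2}}{-58 + 44} - 8692\right) + 7740 = \left(\frac{-155 + \left(-111\right)^{2}}{-14} - 8692\right) + 7740 = \left(- \frac{-155 + 12321}{14} - 8692\right) + 7740 = \left(\left(- \frac{1}{14}\right) 12166 - 8692\right) + 7740 = \left(-869 - 8692\right) + 7740 = -9561 + 7740 = -1821$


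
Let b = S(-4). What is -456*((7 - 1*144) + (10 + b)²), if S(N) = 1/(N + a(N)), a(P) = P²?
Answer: 96653/6 ≈ 16109.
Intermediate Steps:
S(N) = 1/(N + N²)
b = 1/12 (b = 1/((-4)*(1 - 4)) = -¼/(-3) = -¼*(-⅓) = 1/12 ≈ 0.083333)
-456*((7 - 1*144) + (10 + b)²) = -456*((7 - 1*144) + (10 + 1/12)²) = -456*((7 - 144) + (121/12)²) = -456*(-137 + 14641/144) = -456*(-5087/144) = 96653/6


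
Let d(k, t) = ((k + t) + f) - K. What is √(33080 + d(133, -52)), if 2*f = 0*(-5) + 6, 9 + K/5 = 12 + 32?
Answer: √32989 ≈ 181.63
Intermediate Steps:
K = 175 (K = -45 + 5*(12 + 32) = -45 + 5*44 = -45 + 220 = 175)
f = 3 (f = (0*(-5) + 6)/2 = (0 + 6)/2 = (½)*6 = 3)
d(k, t) = -172 + k + t (d(k, t) = ((k + t) + 3) - 1*175 = (3 + k + t) - 175 = -172 + k + t)
√(33080 + d(133, -52)) = √(33080 + (-172 + 133 - 52)) = √(33080 - 91) = √32989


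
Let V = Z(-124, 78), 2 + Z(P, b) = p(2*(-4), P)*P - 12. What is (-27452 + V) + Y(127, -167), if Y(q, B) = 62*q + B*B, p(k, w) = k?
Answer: 9289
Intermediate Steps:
Y(q, B) = B² + 62*q (Y(q, B) = 62*q + B² = B² + 62*q)
Z(P, b) = -14 - 8*P (Z(P, b) = -2 + ((2*(-4))*P - 12) = -2 + (-8*P - 12) = -2 + (-12 - 8*P) = -14 - 8*P)
V = 978 (V = -14 - 8*(-124) = -14 + 992 = 978)
(-27452 + V) + Y(127, -167) = (-27452 + 978) + ((-167)² + 62*127) = -26474 + (27889 + 7874) = -26474 + 35763 = 9289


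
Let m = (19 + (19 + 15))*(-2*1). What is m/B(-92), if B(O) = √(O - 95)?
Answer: 106*I*√187/187 ≈ 7.7515*I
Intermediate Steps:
B(O) = √(-95 + O)
m = -106 (m = (19 + 34)*(-2) = 53*(-2) = -106)
m/B(-92) = -106/√(-95 - 92) = -106*(-I*√187/187) = -(-106)*I*√187/187 = 106*I*√187/187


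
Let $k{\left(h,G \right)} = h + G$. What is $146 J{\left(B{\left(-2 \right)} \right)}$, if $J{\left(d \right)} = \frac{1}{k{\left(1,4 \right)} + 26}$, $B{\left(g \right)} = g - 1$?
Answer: $\frac{146}{31} \approx 4.7097$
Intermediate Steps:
$B{\left(g \right)} = -1 + g$
$k{\left(h,G \right)} = G + h$
$J{\left(d \right)} = \frac{1}{31}$ ($J{\left(d \right)} = \frac{1}{\left(4 + 1\right) + 26} = \frac{1}{5 + 26} = \frac{1}{31}$)
$146 J{\left(B{\left(-2 \right)} \right)} = 146 \cdot \frac{1}{31} = \frac{146}{31}$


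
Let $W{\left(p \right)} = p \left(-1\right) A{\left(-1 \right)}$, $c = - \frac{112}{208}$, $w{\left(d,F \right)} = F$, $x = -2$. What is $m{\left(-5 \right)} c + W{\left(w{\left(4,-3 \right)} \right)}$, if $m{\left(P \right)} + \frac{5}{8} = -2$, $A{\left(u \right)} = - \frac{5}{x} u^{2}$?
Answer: $\frac{927}{104} \approx 8.9135$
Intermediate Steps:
$A{\left(u \right)} = \frac{5 u^{2}}{2}$ ($A{\left(u \right)} = - \frac{5}{-2} u^{2} = \left(-5\right) \left(- \frac{1}{2}\right) u^{2} = \frac{5 u^{2}}{2}$)
$m{\left(P \right)} = - \frac{21}{8}$ ($m{\left(P \right)} = - \frac{5}{8} - 2 = - \frac{21}{8}$)
$c = - \frac{7}{13}$ ($c = \left(-112\right) \frac{1}{208} = - \frac{7}{13} \approx -0.53846$)
$W{\left(p \right)} = - \frac{5 p}{2}$ ($W{\left(p \right)} = p \left(-1\right) \frac{5 \left(-1\right)^{2}}{2} = - p \frac{5}{2} \cdot 1 = - p \frac{5}{2} = - \frac{5 p}{2}$)
$m{\left(-5 \right)} c + W{\left(w{\left(4,-3 \right)} \right)} = \left(- \frac{21}{8}\right) \left(- \frac{7}{13}\right) - - \frac{15}{2} = \frac{147}{104} + \frac{15}{2} = \frac{927}{104}$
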